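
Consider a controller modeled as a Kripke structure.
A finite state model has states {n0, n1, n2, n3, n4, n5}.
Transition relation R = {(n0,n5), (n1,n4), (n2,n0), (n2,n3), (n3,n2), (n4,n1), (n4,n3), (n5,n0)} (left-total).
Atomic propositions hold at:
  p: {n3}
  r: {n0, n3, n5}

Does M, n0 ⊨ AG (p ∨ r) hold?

Yes

Sat(p ∨ r) = {n0, n3, n5}
AG (p ∨ r): greatest fixpoint, start Z0 = {n0, n3, n5}, keep only states in Sat with every successor in Z. Z1 = {n0, n5}; fixed.
Sat(AG (p ∨ r)) = {n0, n5}
n0 ∈ Sat(AG (p ∨ r)) = {n0, n5}, so the formula holds at n0.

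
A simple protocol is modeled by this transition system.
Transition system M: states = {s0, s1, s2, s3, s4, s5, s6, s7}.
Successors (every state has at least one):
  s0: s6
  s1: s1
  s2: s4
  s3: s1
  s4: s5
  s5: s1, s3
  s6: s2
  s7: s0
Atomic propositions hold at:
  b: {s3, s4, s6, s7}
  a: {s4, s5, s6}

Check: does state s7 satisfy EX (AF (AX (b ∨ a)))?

Yes

Sat(b ∨ a) = {s3, s4, s5, s6, s7}
Sat(AX (b ∨ a)) = {s : every successor in {s3, s4, s5, s6, s7}} = {s0, s2, s4}
AF (AX (b ∨ a)): least fixpoint, start Z0 = {s0, s2, s4}, add states with every successor in Z. Z1 = {s0, s2, s4, s6, s7}; fixed.
Sat(AF (AX (b ∨ a))) = {s0, s2, s4, s6, s7}
Sat(EX (AF (AX (b ∨ a)))) = {s : some successor in {s0, s2, s4, s6, s7}} = {s0, s2, s6, s7}
s7 ∈ Sat(EX (AF (AX (b ∨ a)))) = {s0, s2, s6, s7}, so the formula holds at s7.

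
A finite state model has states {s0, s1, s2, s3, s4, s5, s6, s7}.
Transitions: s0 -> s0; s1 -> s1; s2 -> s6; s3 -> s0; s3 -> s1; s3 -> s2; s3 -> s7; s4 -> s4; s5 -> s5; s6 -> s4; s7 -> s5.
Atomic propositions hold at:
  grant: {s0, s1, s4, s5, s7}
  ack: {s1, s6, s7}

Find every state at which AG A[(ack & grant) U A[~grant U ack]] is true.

{s1}

Sat(ack & grant) = {s1, s7}
Sat(~grant) = {s2, s3, s6}
A[~grant U ack]: least fixpoint, start Z0 = Sat(ack) = {s1, s6, s7}, add states in Sat(~grant) with every successor in Z. Z1 = {s1, s2, s6, s7}; fixed.
Sat(A[~grant U ack]) = {s1, s2, s6, s7}
A[(ack & grant) U A[~grant U ack]]: least fixpoint, start Z0 = Sat(A[~grant U ack]) = {s1, s2, s6, s7}, add states in Sat(ack & grant) with every successor in Z. Already a fixed point.
Sat(A[(ack & grant) U A[~grant U ack]]) = {s1, s2, s6, s7}
AG A[(ack & grant) U A[~grant U ack]]: greatest fixpoint, start Z0 = {s1, s2, s6, s7}, keep only states in Sat with every successor in Z. Z1 = {s1, s2}; Z2 = {s1}; fixed.
Sat(AG A[(ack & grant) U A[~grant U ack]]) = {s1}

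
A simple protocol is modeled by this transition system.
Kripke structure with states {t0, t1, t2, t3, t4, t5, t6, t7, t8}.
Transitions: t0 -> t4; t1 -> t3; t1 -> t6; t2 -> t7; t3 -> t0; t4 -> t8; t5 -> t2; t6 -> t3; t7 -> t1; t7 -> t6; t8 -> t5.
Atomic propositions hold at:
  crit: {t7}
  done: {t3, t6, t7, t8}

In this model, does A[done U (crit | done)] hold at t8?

Yes

Sat(crit | done) = {t3, t6, t7, t8}
A[done U (crit | done)]: least fixpoint, start Z0 = Sat((crit | done)) = {t3, t6, t7, t8}, add states in Sat(done) with every successor in Z. Already a fixed point.
Sat(A[done U (crit | done)]) = {t3, t6, t7, t8}
t8 ∈ Sat(A[done U (crit | done)]) = {t3, t6, t7, t8}, so the formula holds at t8.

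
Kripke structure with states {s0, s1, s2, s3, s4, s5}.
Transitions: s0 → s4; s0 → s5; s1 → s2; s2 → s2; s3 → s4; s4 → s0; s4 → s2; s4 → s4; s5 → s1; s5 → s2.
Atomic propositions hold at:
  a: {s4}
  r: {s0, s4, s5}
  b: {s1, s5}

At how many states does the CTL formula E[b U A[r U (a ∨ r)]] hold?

3

Sat(a ∨ r) = {s0, s4, s5}
A[r U (a ∨ r)]: least fixpoint, start Z0 = Sat((a ∨ r)) = {s0, s4, s5}, add states in Sat(r) with every successor in Z. Already a fixed point.
Sat(A[r U (a ∨ r)]) = {s0, s4, s5}
E[b U A[r U (a ∨ r)]]: least fixpoint, start Z0 = Sat(A[r U (a ∨ r)]) = {s0, s4, s5}, add states in Sat(b) with some successor in Z. Already a fixed point.
Sat(E[b U A[r U (a ∨ r)]]) = {s0, s4, s5}
|Sat(E[b U A[r U (a ∨ r)]])| = |{s0, s4, s5}| = 3.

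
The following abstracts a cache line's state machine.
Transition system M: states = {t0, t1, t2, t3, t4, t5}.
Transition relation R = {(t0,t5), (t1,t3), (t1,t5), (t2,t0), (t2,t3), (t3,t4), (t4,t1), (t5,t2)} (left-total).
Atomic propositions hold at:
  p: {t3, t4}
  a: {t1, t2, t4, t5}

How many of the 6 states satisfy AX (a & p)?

Sat(a & p) = {t4}
Sat(AX (a & p)) = {s : every successor in {t4}} = {t3}
|Sat(AX (a & p))| = |{t3}| = 1.

1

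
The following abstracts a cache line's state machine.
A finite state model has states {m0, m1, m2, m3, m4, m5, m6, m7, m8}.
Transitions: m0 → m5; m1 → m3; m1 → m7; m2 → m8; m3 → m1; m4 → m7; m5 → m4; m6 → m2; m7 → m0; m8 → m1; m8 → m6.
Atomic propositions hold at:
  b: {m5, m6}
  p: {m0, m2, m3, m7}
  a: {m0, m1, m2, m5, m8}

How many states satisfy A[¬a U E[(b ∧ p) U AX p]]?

5

Sat(¬a) = {m3, m4, m6, m7}
Sat(b ∧ p) = ∅
Sat(AX p) = {s : every successor in {m0, m2, m3, m7}} = {m1, m4, m6, m7}
E[(b ∧ p) U AX p]: least fixpoint, start Z0 = Sat(AX p) = {m1, m4, m6, m7}, add states in Sat(b ∧ p) with some successor in Z. Already a fixed point.
Sat(E[(b ∧ p) U AX p]) = {m1, m4, m6, m7}
A[¬a U E[(b ∧ p) U AX p]]: least fixpoint, start Z0 = Sat(E[(b ∧ p) U AX p]) = {m1, m4, m6, m7}, add states in Sat(¬a) with every successor in Z. Z1 = {m1, m3, m4, m6, m7}; fixed.
Sat(A[¬a U E[(b ∧ p) U AX p]]) = {m1, m3, m4, m6, m7}
|Sat(A[¬a U E[(b ∧ p) U AX p]])| = |{m1, m3, m4, m6, m7}| = 5.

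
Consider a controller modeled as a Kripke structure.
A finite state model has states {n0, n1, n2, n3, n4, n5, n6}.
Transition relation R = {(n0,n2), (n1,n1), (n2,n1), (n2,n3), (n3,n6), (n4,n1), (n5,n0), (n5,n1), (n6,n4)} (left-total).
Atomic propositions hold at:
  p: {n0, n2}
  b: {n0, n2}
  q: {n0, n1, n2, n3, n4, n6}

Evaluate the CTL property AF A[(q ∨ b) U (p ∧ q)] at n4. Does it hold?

No

Sat(q ∨ b) = {n0, n1, n2, n3, n4, n6}
Sat(p ∧ q) = {n0, n2}
A[(q ∨ b) U (p ∧ q)]: least fixpoint, start Z0 = Sat((p ∧ q)) = {n0, n2}, add states in Sat(q ∨ b) with every successor in Z. Already a fixed point.
Sat(A[(q ∨ b) U (p ∧ q)]) = {n0, n2}
AF A[(q ∨ b) U (p ∧ q)]: least fixpoint, start Z0 = {n0, n2}, add states with every successor in Z. Already a fixed point.
Sat(AF A[(q ∨ b) U (p ∧ q)]) = {n0, n2}
n4 ∉ Sat(AF A[(q ∨ b) U (p ∧ q)]) = {n0, n2}, so the formula does not hold at n4.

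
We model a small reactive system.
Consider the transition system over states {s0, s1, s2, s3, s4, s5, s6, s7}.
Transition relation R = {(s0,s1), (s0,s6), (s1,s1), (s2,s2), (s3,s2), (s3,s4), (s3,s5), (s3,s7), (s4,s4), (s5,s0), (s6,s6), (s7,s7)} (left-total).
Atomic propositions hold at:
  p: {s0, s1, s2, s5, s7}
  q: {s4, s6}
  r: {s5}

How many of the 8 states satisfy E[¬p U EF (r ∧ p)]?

2

Sat(¬p) = {s3, s4, s6}
Sat(r ∧ p) = {s5}
EF (r ∧ p): least fixpoint, start Z0 = {s5}, add states with some successor in Z. Z1 = {s3, s5}; fixed.
Sat(EF (r ∧ p)) = {s3, s5}
E[¬p U EF (r ∧ p)]: least fixpoint, start Z0 = Sat(EF (r ∧ p)) = {s3, s5}, add states in Sat(¬p) with some successor in Z. Already a fixed point.
Sat(E[¬p U EF (r ∧ p)]) = {s3, s5}
|Sat(E[¬p U EF (r ∧ p)])| = |{s3, s5}| = 2.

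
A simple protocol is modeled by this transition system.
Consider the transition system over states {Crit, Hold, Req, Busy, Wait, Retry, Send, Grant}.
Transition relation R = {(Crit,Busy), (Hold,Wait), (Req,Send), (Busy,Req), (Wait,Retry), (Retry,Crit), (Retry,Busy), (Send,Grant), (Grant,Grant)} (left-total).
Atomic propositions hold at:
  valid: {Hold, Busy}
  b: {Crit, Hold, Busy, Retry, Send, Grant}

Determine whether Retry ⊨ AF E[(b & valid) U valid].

Yes

Sat(b & valid) = {Hold, Busy}
E[(b & valid) U valid]: least fixpoint, start Z0 = Sat(valid) = {Hold, Busy}, add states in Sat(b & valid) with some successor in Z. Already a fixed point.
Sat(E[(b & valid) U valid]) = {Hold, Busy}
AF E[(b & valid) U valid]: least fixpoint, start Z0 = {Hold, Busy}, add states with every successor in Z. Z1 = {Crit, Hold, Busy}; Z2 = {Crit, Hold, Busy, Retry}; Z3 = {Crit, Hold, Busy, Wait, Retry}; fixed.
Sat(AF E[(b & valid) U valid]) = {Crit, Hold, Busy, Wait, Retry}
Retry ∈ Sat(AF E[(b & valid) U valid]) = {Crit, Hold, Busy, Wait, Retry}, so the formula holds at Retry.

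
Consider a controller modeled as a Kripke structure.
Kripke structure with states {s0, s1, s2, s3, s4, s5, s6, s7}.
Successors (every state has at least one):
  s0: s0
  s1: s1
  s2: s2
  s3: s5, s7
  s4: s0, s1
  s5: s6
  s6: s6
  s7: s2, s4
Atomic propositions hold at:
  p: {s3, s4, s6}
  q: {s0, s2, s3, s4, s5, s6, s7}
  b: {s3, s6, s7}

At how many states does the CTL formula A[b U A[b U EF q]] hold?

EF q: least fixpoint, start Z0 = {s0, s2, s3, s4, s5, s6, s7}, add states with some successor in Z. Already a fixed point.
Sat(EF q) = {s0, s2, s3, s4, s5, s6, s7}
A[b U EF q]: least fixpoint, start Z0 = Sat(EF q) = {s0, s2, s3, s4, s5, s6, s7}, add states in Sat(b) with every successor in Z. Already a fixed point.
Sat(A[b U EF q]) = {s0, s2, s3, s4, s5, s6, s7}
A[b U A[b U EF q]]: least fixpoint, start Z0 = Sat(A[b U EF q]) = {s0, s2, s3, s4, s5, s6, s7}, add states in Sat(b) with every successor in Z. Already a fixed point.
Sat(A[b U A[b U EF q]]) = {s0, s2, s3, s4, s5, s6, s7}
|Sat(A[b U A[b U EF q]])| = |{s0, s2, s3, s4, s5, s6, s7}| = 7.

7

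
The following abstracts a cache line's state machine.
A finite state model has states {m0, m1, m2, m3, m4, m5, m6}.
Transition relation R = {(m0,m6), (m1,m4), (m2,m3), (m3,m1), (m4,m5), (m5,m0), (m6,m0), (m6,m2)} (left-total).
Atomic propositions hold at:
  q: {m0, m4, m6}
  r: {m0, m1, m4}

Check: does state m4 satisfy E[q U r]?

Yes

E[q U r]: least fixpoint, start Z0 = Sat(r) = {m0, m1, m4}, add states in Sat(q) with some successor in Z. Z1 = {m0, m1, m4, m6}; fixed.
Sat(E[q U r]) = {m0, m1, m4, m6}
m4 ∈ Sat(E[q U r]) = {m0, m1, m4, m6}, so the formula holds at m4.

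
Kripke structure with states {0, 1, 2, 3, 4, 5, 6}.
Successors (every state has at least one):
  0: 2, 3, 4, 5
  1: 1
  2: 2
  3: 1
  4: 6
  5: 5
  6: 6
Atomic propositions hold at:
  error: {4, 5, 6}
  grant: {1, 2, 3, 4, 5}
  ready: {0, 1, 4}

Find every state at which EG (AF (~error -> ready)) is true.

Sat(~error) = {0, 1, 2, 3}
Sat(~error -> ready) = {0, 1, 4, 5, 6}
AF (~error -> ready): least fixpoint, start Z0 = {0, 1, 4, 5, 6}, add states with every successor in Z. Z1 = {0, 1, 3, 4, 5, 6}; fixed.
Sat(AF (~error -> ready)) = {0, 1, 3, 4, 5, 6}
EG (AF (~error -> ready)): greatest fixpoint, start Z0 = {0, 1, 3, 4, 5, 6}, keep only states in Sat with some successor in Z. Already a fixed point.
Sat(EG (AF (~error -> ready))) = {0, 1, 3, 4, 5, 6}

{0, 1, 3, 4, 5, 6}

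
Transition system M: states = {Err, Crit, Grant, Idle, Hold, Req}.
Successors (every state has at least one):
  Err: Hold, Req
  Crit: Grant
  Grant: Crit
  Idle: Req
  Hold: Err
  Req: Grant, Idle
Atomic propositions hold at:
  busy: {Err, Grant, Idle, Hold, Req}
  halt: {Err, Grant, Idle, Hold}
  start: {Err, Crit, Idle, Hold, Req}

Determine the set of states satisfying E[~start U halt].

Sat(~start) = {Grant}
E[~start U halt]: least fixpoint, start Z0 = Sat(halt) = {Err, Grant, Idle, Hold}, add states in Sat(~start) with some successor in Z. Already a fixed point.
Sat(E[~start U halt]) = {Err, Grant, Idle, Hold}

{Err, Grant, Idle, Hold}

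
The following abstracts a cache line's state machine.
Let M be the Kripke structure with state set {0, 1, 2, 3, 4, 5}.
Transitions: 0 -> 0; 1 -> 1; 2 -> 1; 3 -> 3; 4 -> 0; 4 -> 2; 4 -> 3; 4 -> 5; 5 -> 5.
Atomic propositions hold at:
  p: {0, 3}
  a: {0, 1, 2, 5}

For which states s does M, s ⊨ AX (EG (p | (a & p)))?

Sat(a & p) = {0}
Sat(p | (a & p)) = {0, 3}
EG (p | (a & p)): greatest fixpoint, start Z0 = {0, 3}, keep only states in Sat with some successor in Z. Already a fixed point.
Sat(EG (p | (a & p))) = {0, 3}
Sat(AX (EG (p | (a & p)))) = {s : every successor in {0, 3}} = {0, 3}

{0, 3}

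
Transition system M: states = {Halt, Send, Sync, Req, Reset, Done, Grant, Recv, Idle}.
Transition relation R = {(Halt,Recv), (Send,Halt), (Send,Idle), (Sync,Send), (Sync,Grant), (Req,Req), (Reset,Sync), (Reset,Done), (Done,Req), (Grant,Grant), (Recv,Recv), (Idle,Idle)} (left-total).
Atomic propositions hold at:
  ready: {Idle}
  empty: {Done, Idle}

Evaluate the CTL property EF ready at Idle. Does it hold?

Yes

EF ready: least fixpoint, start Z0 = {Idle}, add states with some successor in Z. Z1 = {Send, Idle}; Z2 = {Send, Sync, Idle}; Z3 = {Send, Sync, Reset, Idle}; fixed.
Sat(EF ready) = {Send, Sync, Reset, Idle}
Idle ∈ Sat(EF ready) = {Send, Sync, Reset, Idle}, so the formula holds at Idle.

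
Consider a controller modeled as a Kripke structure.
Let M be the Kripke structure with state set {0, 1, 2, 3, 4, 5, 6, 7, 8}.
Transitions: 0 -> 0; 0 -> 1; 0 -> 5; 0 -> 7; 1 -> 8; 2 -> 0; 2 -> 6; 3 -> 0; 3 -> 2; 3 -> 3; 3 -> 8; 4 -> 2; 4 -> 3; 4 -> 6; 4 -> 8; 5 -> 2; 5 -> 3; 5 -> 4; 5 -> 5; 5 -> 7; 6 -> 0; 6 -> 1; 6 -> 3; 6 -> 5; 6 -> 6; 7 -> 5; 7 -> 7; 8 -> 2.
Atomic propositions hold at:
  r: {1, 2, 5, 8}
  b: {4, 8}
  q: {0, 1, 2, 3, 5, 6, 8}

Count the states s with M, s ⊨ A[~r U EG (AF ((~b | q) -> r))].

Sat(~r) = {0, 3, 4, 6, 7}
Sat(~b) = {0, 1, 2, 3, 5, 6, 7}
Sat(~b | q) = {0, 1, 2, 3, 5, 6, 7, 8}
Sat((~b | q) -> r) = {1, 2, 4, 5, 8}
AF ((~b | q) -> r): least fixpoint, start Z0 = {1, 2, 4, 5, 8}, add states with every successor in Z. Already a fixed point.
Sat(AF ((~b | q) -> r)) = {1, 2, 4, 5, 8}
EG (AF ((~b | q) -> r)): greatest fixpoint, start Z0 = {1, 2, 4, 5, 8}, keep only states in Sat with some successor in Z. Z1 = {1, 4, 5, 8}; Z2 = {1, 4, 5}; Z3 = {5}; fixed.
Sat(EG (AF ((~b | q) -> r))) = {5}
A[~r U EG (AF ((~b | q) -> r))]: least fixpoint, start Z0 = Sat(EG (AF ((~b | q) -> r))) = {5}, add states in Sat(~r) with every successor in Z. Already a fixed point.
Sat(A[~r U EG (AF ((~b | q) -> r))]) = {5}
|Sat(A[~r U EG (AF ((~b | q) -> r))])| = |{5}| = 1.

1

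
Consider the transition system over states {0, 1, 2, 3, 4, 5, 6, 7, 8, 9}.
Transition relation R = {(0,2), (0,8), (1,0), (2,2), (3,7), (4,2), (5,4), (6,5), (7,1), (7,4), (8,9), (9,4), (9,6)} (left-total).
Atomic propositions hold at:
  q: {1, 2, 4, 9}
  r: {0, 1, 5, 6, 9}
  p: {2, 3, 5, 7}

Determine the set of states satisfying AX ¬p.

{1, 5, 7, 8, 9}

Sat(¬p) = {0, 1, 4, 6, 8, 9}
Sat(AX ¬p) = {s : every successor in {0, 1, 4, 6, 8, 9}} = {1, 5, 7, 8, 9}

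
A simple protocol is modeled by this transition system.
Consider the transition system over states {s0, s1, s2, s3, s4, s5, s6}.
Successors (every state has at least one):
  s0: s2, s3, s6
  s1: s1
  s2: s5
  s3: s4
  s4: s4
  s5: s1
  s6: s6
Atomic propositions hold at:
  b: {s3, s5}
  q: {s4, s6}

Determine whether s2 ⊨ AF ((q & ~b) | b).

Sat(~b) = {s0, s1, s2, s4, s6}
Sat(q & ~b) = {s4, s6}
Sat((q & ~b) | b) = {s3, s4, s5, s6}
AF ((q & ~b) | b): least fixpoint, start Z0 = {s3, s4, s5, s6}, add states with every successor in Z. Z1 = {s2, s3, s4, s5, s6}; Z2 = {s0, s2, s3, s4, s5, s6}; fixed.
Sat(AF ((q & ~b) | b)) = {s0, s2, s3, s4, s5, s6}
s2 ∈ Sat(AF ((q & ~b) | b)) = {s0, s2, s3, s4, s5, s6}, so the formula holds at s2.

Yes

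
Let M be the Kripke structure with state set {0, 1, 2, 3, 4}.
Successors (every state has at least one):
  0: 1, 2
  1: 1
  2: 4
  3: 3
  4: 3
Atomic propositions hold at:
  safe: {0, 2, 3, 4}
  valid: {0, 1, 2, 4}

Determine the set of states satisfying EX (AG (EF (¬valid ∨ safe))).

Sat(¬valid) = {3}
Sat(¬valid ∨ safe) = {0, 2, 3, 4}
EF (¬valid ∨ safe): least fixpoint, start Z0 = {0, 2, 3, 4}, add states with some successor in Z. Already a fixed point.
Sat(EF (¬valid ∨ safe)) = {0, 2, 3, 4}
AG (EF (¬valid ∨ safe)): greatest fixpoint, start Z0 = {0, 2, 3, 4}, keep only states in Sat with every successor in Z. Z1 = {2, 3, 4}; fixed.
Sat(AG (EF (¬valid ∨ safe))) = {2, 3, 4}
Sat(EX (AG (EF (¬valid ∨ safe)))) = {s : some successor in {2, 3, 4}} = {0, 2, 3, 4}

{0, 2, 3, 4}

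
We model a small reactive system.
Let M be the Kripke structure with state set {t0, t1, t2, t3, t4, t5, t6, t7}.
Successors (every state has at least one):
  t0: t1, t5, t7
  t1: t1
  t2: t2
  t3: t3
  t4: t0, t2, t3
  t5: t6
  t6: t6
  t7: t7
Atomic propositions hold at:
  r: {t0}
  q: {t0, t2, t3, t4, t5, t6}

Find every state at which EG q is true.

{t0, t2, t3, t4, t5, t6}

EG q: greatest fixpoint, start Z0 = {t0, t2, t3, t4, t5, t6}, keep only states in Sat with some successor in Z. Already a fixed point.
Sat(EG q) = {t0, t2, t3, t4, t5, t6}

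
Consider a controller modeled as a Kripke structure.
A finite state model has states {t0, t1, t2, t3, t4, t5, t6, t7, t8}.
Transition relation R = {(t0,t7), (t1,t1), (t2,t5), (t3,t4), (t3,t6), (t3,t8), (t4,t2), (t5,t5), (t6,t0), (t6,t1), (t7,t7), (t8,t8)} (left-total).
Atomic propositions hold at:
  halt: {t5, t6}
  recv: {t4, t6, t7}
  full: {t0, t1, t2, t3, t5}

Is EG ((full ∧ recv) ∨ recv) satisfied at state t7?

Yes

Sat(full ∧ recv) = ∅
Sat((full ∧ recv) ∨ recv) = {t4, t6, t7}
EG ((full ∧ recv) ∨ recv): greatest fixpoint, start Z0 = {t4, t6, t7}, keep only states in Sat with some successor in Z. Z1 = {t7}; fixed.
Sat(EG ((full ∧ recv) ∨ recv)) = {t7}
t7 ∈ Sat(EG ((full ∧ recv) ∨ recv)) = {t7}, so the formula holds at t7.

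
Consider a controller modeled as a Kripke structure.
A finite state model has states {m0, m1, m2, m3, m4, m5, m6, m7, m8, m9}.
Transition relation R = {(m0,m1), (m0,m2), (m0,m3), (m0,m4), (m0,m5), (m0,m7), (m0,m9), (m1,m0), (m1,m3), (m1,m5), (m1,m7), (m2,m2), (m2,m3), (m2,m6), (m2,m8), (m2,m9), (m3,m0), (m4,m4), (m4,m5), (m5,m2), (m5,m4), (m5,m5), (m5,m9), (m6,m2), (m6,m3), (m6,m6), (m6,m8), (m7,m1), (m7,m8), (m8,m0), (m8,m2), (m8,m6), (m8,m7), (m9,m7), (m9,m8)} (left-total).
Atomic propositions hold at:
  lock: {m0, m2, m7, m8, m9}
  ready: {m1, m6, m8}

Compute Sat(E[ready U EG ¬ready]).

{m0, m1, m2, m3, m4, m5, m6, m8}

Sat(¬ready) = {m0, m2, m3, m4, m5, m7, m9}
EG ¬ready: greatest fixpoint, start Z0 = {m0, m2, m3, m4, m5, m7, m9}, keep only states in Sat with some successor in Z. Z1 = {m0, m2, m3, m4, m5, m9}; Z2 = {m0, m2, m3, m4, m5}; fixed.
Sat(EG ¬ready) = {m0, m2, m3, m4, m5}
E[ready U EG ¬ready]: least fixpoint, start Z0 = Sat(EG ¬ready) = {m0, m2, m3, m4, m5}, add states in Sat(ready) with some successor in Z. Z1 = {m0, m1, m2, m3, m4, m5, m6, m8}; fixed.
Sat(E[ready U EG ¬ready]) = {m0, m1, m2, m3, m4, m5, m6, m8}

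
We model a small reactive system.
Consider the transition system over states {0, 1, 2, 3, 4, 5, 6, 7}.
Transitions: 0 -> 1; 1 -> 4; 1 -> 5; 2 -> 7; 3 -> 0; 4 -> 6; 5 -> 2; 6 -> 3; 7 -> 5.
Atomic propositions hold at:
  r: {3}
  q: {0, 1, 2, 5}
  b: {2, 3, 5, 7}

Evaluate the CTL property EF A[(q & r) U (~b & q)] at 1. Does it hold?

Yes

Sat(q & r) = ∅
Sat(~b) = {0, 1, 4, 6}
Sat(~b & q) = {0, 1}
A[(q & r) U (~b & q)]: least fixpoint, start Z0 = Sat((~b & q)) = {0, 1}, add states in Sat(q & r) with every successor in Z. Already a fixed point.
Sat(A[(q & r) U (~b & q)]) = {0, 1}
EF A[(q & r) U (~b & q)]: least fixpoint, start Z0 = {0, 1}, add states with some successor in Z. Z1 = {0, 1, 3}; Z2 = {0, 1, 3, 6}; Z3 = {0, 1, 3, 4, 6}; fixed.
Sat(EF A[(q & r) U (~b & q)]) = {0, 1, 3, 4, 6}
1 ∈ Sat(EF A[(q & r) U (~b & q)]) = {0, 1, 3, 4, 6}, so the formula holds at 1.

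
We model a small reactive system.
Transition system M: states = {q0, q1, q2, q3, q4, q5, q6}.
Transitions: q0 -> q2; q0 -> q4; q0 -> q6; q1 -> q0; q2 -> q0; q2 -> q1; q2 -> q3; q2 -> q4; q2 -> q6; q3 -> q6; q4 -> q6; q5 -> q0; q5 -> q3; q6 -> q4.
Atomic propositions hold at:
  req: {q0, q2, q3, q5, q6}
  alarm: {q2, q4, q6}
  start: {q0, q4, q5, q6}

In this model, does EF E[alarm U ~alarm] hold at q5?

Yes

Sat(~alarm) = {q0, q1, q3, q5}
E[alarm U ~alarm]: least fixpoint, start Z0 = Sat(~alarm) = {q0, q1, q3, q5}, add states in Sat(alarm) with some successor in Z. Z1 = {q0, q1, q2, q3, q5}; fixed.
Sat(E[alarm U ~alarm]) = {q0, q1, q2, q3, q5}
EF E[alarm U ~alarm]: least fixpoint, start Z0 = {q0, q1, q2, q3, q5}, add states with some successor in Z. Already a fixed point.
Sat(EF E[alarm U ~alarm]) = {q0, q1, q2, q3, q5}
q5 ∈ Sat(EF E[alarm U ~alarm]) = {q0, q1, q2, q3, q5}, so the formula holds at q5.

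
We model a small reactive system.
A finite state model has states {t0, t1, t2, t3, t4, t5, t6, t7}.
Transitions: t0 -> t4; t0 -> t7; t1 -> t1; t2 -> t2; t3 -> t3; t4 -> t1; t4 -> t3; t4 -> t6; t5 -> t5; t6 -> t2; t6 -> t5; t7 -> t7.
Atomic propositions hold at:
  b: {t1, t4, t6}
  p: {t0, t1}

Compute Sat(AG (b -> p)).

Sat(b -> p) = {t0, t1, t2, t3, t5, t7}
AG (b -> p): greatest fixpoint, start Z0 = {t0, t1, t2, t3, t5, t7}, keep only states in Sat with every successor in Z. Z1 = {t1, t2, t3, t5, t7}; fixed.
Sat(AG (b -> p)) = {t1, t2, t3, t5, t7}

{t1, t2, t3, t5, t7}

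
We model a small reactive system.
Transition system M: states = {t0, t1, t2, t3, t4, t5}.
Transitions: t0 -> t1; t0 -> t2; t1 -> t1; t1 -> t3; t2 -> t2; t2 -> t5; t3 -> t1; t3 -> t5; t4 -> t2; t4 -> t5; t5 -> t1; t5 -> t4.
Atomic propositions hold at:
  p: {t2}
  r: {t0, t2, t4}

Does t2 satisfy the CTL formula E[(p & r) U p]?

Sat(p & r) = {t2}
E[(p & r) U p]: least fixpoint, start Z0 = Sat(p) = {t2}, add states in Sat(p & r) with some successor in Z. Already a fixed point.
Sat(E[(p & r) U p]) = {t2}
t2 ∈ Sat(E[(p & r) U p]) = {t2}, so the formula holds at t2.

Yes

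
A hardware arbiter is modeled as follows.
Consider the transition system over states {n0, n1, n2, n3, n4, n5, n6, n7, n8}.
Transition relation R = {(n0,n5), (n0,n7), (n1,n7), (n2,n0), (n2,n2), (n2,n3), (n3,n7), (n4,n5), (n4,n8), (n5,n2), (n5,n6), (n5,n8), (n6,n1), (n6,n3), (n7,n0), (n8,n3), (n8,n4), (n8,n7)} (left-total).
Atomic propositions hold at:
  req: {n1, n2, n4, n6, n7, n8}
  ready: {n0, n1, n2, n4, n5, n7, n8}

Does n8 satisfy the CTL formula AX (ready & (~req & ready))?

No

Sat(~req) = {n0, n3, n5}
Sat(~req & ready) = {n0, n5}
Sat(ready & (~req & ready)) = {n0, n5}
Sat(AX (ready & (~req & ready))) = {s : every successor in {n0, n5}} = {n7}
n8 ∉ Sat(AX (ready & (~req & ready))) = {n7}, so the formula does not hold at n8.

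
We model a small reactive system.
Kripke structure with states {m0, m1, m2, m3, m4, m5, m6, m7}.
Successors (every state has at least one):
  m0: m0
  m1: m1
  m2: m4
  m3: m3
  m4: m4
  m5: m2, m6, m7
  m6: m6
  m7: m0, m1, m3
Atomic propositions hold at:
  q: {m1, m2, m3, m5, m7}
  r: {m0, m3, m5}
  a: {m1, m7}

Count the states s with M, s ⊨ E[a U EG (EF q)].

4

EF q: least fixpoint, start Z0 = {m1, m2, m3, m5, m7}, add states with some successor in Z. Already a fixed point.
Sat(EF q) = {m1, m2, m3, m5, m7}
EG (EF q): greatest fixpoint, start Z0 = {m1, m2, m3, m5, m7}, keep only states in Sat with some successor in Z. Z1 = {m1, m3, m5, m7}; fixed.
Sat(EG (EF q)) = {m1, m3, m5, m7}
E[a U EG (EF q)]: least fixpoint, start Z0 = Sat(EG (EF q)) = {m1, m3, m5, m7}, add states in Sat(a) with some successor in Z. Already a fixed point.
Sat(E[a U EG (EF q)]) = {m1, m3, m5, m7}
|Sat(E[a U EG (EF q)])| = |{m1, m3, m5, m7}| = 4.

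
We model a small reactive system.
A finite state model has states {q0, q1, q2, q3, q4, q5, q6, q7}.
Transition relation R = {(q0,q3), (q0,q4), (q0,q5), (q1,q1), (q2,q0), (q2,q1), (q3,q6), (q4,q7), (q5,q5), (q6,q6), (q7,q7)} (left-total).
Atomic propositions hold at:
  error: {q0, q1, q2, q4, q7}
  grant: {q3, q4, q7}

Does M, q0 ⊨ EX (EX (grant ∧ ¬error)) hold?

Sat(¬error) = {q3, q5, q6}
Sat(grant ∧ ¬error) = {q3}
Sat(EX (grant ∧ ¬error)) = {s : some successor in {q3}} = {q0}
Sat(EX (EX (grant ∧ ¬error))) = {s : some successor in {q0}} = {q2}
q0 ∉ Sat(EX (EX (grant ∧ ¬error))) = {q2}, so the formula does not hold at q0.

No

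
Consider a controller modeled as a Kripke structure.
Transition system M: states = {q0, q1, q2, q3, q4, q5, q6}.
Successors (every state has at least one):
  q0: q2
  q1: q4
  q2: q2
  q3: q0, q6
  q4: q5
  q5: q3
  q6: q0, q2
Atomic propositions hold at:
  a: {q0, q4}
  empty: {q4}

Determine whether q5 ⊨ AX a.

No

Sat(AX a) = {s : every successor in {q0, q4}} = {q1}
q5 ∉ Sat(AX a) = {q1}, so the formula does not hold at q5.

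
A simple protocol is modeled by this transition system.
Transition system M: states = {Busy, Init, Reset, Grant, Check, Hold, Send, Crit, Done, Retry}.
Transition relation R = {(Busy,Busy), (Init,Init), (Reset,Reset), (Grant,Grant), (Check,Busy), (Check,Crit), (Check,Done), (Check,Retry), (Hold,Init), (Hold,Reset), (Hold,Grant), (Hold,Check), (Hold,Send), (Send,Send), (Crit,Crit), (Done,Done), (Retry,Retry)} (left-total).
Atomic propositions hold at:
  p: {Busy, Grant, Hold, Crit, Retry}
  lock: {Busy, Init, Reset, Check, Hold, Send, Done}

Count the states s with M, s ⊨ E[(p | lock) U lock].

7

Sat(p | lock) = {Busy, Init, Reset, Grant, Check, Hold, Send, Crit, Done, Retry}
E[(p | lock) U lock]: least fixpoint, start Z0 = Sat(lock) = {Busy, Init, Reset, Check, Hold, Send, Done}, add states in Sat(p | lock) with some successor in Z. Already a fixed point.
Sat(E[(p | lock) U lock]) = {Busy, Init, Reset, Check, Hold, Send, Done}
|Sat(E[(p | lock) U lock])| = |{Busy, Init, Reset, Check, Hold, Send, Done}| = 7.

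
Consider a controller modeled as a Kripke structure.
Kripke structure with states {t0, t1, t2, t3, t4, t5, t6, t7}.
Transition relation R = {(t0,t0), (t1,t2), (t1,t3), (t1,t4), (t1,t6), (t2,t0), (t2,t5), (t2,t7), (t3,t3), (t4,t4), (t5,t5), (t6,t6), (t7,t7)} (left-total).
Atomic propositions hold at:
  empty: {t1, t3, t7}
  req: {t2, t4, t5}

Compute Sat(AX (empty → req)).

Sat(empty → req) = {t0, t2, t4, t5, t6}
Sat(AX (empty → req)) = {s : every successor in {t0, t2, t4, t5, t6}} = {t0, t4, t5, t6}

{t0, t4, t5, t6}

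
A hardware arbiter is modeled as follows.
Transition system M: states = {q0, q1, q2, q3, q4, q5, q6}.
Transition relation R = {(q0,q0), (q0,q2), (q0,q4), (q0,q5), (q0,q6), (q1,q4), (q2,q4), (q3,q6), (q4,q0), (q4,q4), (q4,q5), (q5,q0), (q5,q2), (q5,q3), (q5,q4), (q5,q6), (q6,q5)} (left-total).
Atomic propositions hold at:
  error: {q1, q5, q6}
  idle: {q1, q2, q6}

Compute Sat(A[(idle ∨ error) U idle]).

Sat(idle ∨ error) = {q1, q2, q5, q6}
A[(idle ∨ error) U idle]: least fixpoint, start Z0 = Sat(idle) = {q1, q2, q6}, add states in Sat(idle ∨ error) with every successor in Z. Already a fixed point.
Sat(A[(idle ∨ error) U idle]) = {q1, q2, q6}

{q1, q2, q6}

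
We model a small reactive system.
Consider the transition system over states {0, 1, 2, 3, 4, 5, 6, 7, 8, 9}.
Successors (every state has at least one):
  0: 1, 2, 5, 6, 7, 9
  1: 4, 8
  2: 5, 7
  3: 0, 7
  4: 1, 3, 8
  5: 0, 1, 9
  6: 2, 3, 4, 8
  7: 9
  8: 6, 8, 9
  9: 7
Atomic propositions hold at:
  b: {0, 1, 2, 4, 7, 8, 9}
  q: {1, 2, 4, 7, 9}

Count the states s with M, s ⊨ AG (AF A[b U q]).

A[b U q]: least fixpoint, start Z0 = Sat(q) = {1, 2, 4, 7, 9}, add states in Sat(b) with every successor in Z. Already a fixed point.
Sat(A[b U q]) = {1, 2, 4, 7, 9}
AF A[b U q]: least fixpoint, start Z0 = {1, 2, 4, 7, 9}, add states with every successor in Z. Already a fixed point.
Sat(AF A[b U q]) = {1, 2, 4, 7, 9}
AG (AF A[b U q]): greatest fixpoint, start Z0 = {1, 2, 4, 7, 9}, keep only states in Sat with every successor in Z. Z1 = {7, 9}; fixed.
Sat(AG (AF A[b U q])) = {7, 9}
|Sat(AG (AF A[b U q]))| = |{7, 9}| = 2.

2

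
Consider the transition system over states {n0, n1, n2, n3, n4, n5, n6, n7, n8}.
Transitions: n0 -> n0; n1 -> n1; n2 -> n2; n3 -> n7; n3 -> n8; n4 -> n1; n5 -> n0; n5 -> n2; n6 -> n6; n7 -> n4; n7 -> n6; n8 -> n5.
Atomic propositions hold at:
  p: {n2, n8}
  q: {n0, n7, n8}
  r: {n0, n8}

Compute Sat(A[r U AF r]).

{n0, n8}

AF r: least fixpoint, start Z0 = {n0, n8}, add states with every successor in Z. Already a fixed point.
Sat(AF r) = {n0, n8}
A[r U AF r]: least fixpoint, start Z0 = Sat(AF r) = {n0, n8}, add states in Sat(r) with every successor in Z. Already a fixed point.
Sat(A[r U AF r]) = {n0, n8}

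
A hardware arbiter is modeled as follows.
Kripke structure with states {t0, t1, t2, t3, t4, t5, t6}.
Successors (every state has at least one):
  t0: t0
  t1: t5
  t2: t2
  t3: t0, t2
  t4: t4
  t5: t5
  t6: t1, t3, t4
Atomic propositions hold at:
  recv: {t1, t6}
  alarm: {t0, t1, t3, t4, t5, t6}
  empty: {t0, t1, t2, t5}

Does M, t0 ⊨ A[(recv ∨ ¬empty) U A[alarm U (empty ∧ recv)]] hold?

No

Sat(¬empty) = {t3, t4, t6}
Sat(recv ∨ ¬empty) = {t1, t3, t4, t6}
Sat(empty ∧ recv) = {t1}
A[alarm U (empty ∧ recv)]: least fixpoint, start Z0 = Sat((empty ∧ recv)) = {t1}, add states in Sat(alarm) with every successor in Z. Already a fixed point.
Sat(A[alarm U (empty ∧ recv)]) = {t1}
A[(recv ∨ ¬empty) U A[alarm U (empty ∧ recv)]]: least fixpoint, start Z0 = Sat(A[alarm U (empty ∧ recv)]) = {t1}, add states in Sat(recv ∨ ¬empty) with every successor in Z. Already a fixed point.
Sat(A[(recv ∨ ¬empty) U A[alarm U (empty ∧ recv)]]) = {t1}
t0 ∉ Sat(A[(recv ∨ ¬empty) U A[alarm U (empty ∧ recv)]]) = {t1}, so the formula does not hold at t0.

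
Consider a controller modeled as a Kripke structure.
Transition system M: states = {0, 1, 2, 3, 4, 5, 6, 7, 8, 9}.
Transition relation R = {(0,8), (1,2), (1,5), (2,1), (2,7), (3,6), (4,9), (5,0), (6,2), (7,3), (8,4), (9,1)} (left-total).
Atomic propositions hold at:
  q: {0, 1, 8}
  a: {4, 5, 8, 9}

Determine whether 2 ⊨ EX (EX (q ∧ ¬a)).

Sat(¬a) = {0, 1, 2, 3, 6, 7}
Sat(q ∧ ¬a) = {0, 1}
Sat(EX (q ∧ ¬a)) = {s : some successor in {0, 1}} = {2, 5, 9}
Sat(EX (EX (q ∧ ¬a))) = {s : some successor in {2, 5, 9}} = {1, 4, 6}
2 ∉ Sat(EX (EX (q ∧ ¬a))) = {1, 4, 6}, so the formula does not hold at 2.

No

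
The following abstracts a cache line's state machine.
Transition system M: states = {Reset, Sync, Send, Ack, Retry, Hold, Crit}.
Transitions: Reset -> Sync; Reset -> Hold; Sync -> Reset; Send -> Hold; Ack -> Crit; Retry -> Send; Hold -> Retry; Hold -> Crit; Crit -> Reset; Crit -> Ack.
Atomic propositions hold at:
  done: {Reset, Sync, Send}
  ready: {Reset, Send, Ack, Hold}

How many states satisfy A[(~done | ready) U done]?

Sat(~done) = {Ack, Retry, Hold, Crit}
Sat(~done | ready) = {Reset, Send, Ack, Retry, Hold, Crit}
A[(~done | ready) U done]: least fixpoint, start Z0 = Sat(done) = {Reset, Sync, Send}, add states in Sat(~done | ready) with every successor in Z. Z1 = {Reset, Sync, Send, Retry}; fixed.
Sat(A[(~done | ready) U done]) = {Reset, Sync, Send, Retry}
|Sat(A[(~done | ready) U done])| = |{Reset, Sync, Send, Retry}| = 4.

4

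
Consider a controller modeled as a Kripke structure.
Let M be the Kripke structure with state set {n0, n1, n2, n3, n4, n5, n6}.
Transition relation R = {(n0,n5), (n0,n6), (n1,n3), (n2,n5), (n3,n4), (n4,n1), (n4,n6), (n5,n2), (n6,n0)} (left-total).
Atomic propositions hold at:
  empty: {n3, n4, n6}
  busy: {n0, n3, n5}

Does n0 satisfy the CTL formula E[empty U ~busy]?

Sat(~busy) = {n1, n2, n4, n6}
E[empty U ~busy]: least fixpoint, start Z0 = Sat(~busy) = {n1, n2, n4, n6}, add states in Sat(empty) with some successor in Z. Z1 = {n1, n2, n3, n4, n6}; fixed.
Sat(E[empty U ~busy]) = {n1, n2, n3, n4, n6}
n0 ∉ Sat(E[empty U ~busy]) = {n1, n2, n3, n4, n6}, so the formula does not hold at n0.

No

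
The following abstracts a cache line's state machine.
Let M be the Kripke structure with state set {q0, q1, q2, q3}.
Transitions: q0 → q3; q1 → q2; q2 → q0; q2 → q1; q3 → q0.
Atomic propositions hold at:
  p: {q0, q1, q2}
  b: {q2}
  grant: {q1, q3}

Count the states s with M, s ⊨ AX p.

Sat(AX p) = {s : every successor in {q0, q1, q2}} = {q1, q2, q3}
|Sat(AX p)| = |{q1, q2, q3}| = 3.

3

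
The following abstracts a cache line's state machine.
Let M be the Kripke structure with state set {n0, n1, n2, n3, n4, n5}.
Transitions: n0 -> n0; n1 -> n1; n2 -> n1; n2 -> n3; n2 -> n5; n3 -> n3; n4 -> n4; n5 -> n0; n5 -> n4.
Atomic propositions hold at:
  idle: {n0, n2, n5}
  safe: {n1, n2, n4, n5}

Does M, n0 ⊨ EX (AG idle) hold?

AG idle: greatest fixpoint, start Z0 = {n0, n2, n5}, keep only states in Sat with every successor in Z. Z1 = {n0}; fixed.
Sat(AG idle) = {n0}
Sat(EX (AG idle)) = {s : some successor in {n0}} = {n0, n5}
n0 ∈ Sat(EX (AG idle)) = {n0, n5}, so the formula holds at n0.

Yes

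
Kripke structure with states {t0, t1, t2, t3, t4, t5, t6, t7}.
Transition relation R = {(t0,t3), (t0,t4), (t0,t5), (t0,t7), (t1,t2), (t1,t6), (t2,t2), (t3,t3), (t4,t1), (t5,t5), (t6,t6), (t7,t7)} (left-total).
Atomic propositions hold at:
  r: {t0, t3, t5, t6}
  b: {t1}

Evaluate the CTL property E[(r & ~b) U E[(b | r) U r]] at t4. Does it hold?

Sat(~b) = {t0, t2, t3, t4, t5, t6, t7}
Sat(r & ~b) = {t0, t3, t5, t6}
Sat(b | r) = {t0, t1, t3, t5, t6}
E[(b | r) U r]: least fixpoint, start Z0 = Sat(r) = {t0, t3, t5, t6}, add states in Sat(b | r) with some successor in Z. Z1 = {t0, t1, t3, t5, t6}; fixed.
Sat(E[(b | r) U r]) = {t0, t1, t3, t5, t6}
E[(r & ~b) U E[(b | r) U r]]: least fixpoint, start Z0 = Sat(E[(b | r) U r]) = {t0, t1, t3, t5, t6}, add states in Sat(r & ~b) with some successor in Z. Already a fixed point.
Sat(E[(r & ~b) U E[(b | r) U r]]) = {t0, t1, t3, t5, t6}
t4 ∉ Sat(E[(r & ~b) U E[(b | r) U r]]) = {t0, t1, t3, t5, t6}, so the formula does not hold at t4.

No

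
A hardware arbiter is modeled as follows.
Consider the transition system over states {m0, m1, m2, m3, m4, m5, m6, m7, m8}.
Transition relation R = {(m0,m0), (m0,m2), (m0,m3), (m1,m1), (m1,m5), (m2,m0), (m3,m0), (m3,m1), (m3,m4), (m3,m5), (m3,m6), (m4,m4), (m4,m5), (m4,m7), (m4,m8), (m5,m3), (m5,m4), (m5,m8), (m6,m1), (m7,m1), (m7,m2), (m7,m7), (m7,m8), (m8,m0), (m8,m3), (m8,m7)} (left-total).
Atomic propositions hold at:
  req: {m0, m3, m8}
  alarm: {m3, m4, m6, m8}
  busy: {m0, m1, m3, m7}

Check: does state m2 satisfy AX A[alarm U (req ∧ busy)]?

Sat(req ∧ busy) = {m0, m3}
A[alarm U (req ∧ busy)]: least fixpoint, start Z0 = Sat((req ∧ busy)) = {m0, m3}, add states in Sat(alarm) with every successor in Z. Already a fixed point.
Sat(A[alarm U (req ∧ busy)]) = {m0, m3}
Sat(AX A[alarm U (req ∧ busy)]) = {s : every successor in {m0, m3}} = {m2}
m2 ∈ Sat(AX A[alarm U (req ∧ busy)]) = {m2}, so the formula holds at m2.

Yes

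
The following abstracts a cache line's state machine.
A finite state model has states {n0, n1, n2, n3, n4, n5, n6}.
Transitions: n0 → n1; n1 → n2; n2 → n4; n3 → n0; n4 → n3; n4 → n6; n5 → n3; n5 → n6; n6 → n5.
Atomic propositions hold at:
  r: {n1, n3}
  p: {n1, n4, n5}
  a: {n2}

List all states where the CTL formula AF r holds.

AF r: least fixpoint, start Z0 = {n1, n3}, add states with every successor in Z. Z1 = {n0, n1, n3}; fixed.
Sat(AF r) = {n0, n1, n3}

{n0, n1, n3}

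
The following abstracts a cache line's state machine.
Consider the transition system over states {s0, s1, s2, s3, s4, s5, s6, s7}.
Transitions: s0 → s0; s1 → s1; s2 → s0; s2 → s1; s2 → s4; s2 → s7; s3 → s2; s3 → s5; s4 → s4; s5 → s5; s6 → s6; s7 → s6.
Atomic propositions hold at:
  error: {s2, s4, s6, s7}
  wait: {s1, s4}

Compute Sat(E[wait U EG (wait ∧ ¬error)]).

Sat(¬error) = {s0, s1, s3, s5}
Sat(wait ∧ ¬error) = {s1}
EG (wait ∧ ¬error): greatest fixpoint, start Z0 = {s1}, keep only states in Sat with some successor in Z. Already a fixed point.
Sat(EG (wait ∧ ¬error)) = {s1}
E[wait U EG (wait ∧ ¬error)]: least fixpoint, start Z0 = Sat(EG (wait ∧ ¬error)) = {s1}, add states in Sat(wait) with some successor in Z. Already a fixed point.
Sat(E[wait U EG (wait ∧ ¬error)]) = {s1}

{s1}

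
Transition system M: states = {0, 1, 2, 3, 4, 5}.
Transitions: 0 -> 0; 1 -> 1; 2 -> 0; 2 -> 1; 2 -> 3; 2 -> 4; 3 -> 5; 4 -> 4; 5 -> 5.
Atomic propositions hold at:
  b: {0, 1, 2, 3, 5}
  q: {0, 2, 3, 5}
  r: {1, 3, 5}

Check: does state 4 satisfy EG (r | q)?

Sat(r | q) = {0, 1, 2, 3, 5}
EG (r | q): greatest fixpoint, start Z0 = {0, 1, 2, 3, 5}, keep only states in Sat with some successor in Z. Already a fixed point.
Sat(EG (r | q)) = {0, 1, 2, 3, 5}
4 ∉ Sat(EG (r | q)) = {0, 1, 2, 3, 5}, so the formula does not hold at 4.

No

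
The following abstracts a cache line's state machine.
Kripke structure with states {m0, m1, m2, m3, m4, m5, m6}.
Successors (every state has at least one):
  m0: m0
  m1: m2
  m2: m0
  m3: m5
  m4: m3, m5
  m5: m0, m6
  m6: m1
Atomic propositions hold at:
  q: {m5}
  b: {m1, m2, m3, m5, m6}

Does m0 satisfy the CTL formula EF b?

No

EF b: least fixpoint, start Z0 = {m1, m2, m3, m5, m6}, add states with some successor in Z. Z1 = {m1, m2, m3, m4, m5, m6}; fixed.
Sat(EF b) = {m1, m2, m3, m4, m5, m6}
m0 ∉ Sat(EF b) = {m1, m2, m3, m4, m5, m6}, so the formula does not hold at m0.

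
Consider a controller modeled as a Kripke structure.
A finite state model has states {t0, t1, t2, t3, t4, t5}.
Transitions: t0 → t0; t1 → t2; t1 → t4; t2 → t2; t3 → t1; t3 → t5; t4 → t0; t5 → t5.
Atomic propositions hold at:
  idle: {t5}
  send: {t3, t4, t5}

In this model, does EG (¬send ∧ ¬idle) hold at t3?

No

Sat(¬send) = {t0, t1, t2}
Sat(¬idle) = {t0, t1, t2, t3, t4}
Sat(¬send ∧ ¬idle) = {t0, t1, t2}
EG (¬send ∧ ¬idle): greatest fixpoint, start Z0 = {t0, t1, t2}, keep only states in Sat with some successor in Z. Already a fixed point.
Sat(EG (¬send ∧ ¬idle)) = {t0, t1, t2}
t3 ∉ Sat(EG (¬send ∧ ¬idle)) = {t0, t1, t2}, so the formula does not hold at t3.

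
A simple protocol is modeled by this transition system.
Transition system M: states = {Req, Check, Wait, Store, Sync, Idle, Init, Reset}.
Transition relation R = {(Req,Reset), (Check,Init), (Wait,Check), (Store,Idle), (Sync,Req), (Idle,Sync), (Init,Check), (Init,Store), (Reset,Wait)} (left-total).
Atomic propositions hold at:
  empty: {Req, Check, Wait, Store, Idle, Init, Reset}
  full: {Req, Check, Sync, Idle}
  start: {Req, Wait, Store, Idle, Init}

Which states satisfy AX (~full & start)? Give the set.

Sat(~full) = {Wait, Store, Init, Reset}
Sat(~full & start) = {Wait, Store, Init}
Sat(AX (~full & start)) = {s : every successor in {Wait, Store, Init}} = {Check, Reset}

{Check, Reset}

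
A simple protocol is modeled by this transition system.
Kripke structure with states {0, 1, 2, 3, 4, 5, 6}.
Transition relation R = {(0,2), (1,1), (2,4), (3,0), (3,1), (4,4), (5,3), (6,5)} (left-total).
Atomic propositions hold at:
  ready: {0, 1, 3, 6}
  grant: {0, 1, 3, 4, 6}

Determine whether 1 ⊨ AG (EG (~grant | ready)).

Yes

Sat(~grant) = {2, 5}
Sat(~grant | ready) = {0, 1, 2, 3, 5, 6}
EG (~grant | ready): greatest fixpoint, start Z0 = {0, 1, 2, 3, 5, 6}, keep only states in Sat with some successor in Z. Z1 = {0, 1, 3, 5, 6}; Z2 = {1, 3, 5, 6}; fixed.
Sat(EG (~grant | ready)) = {1, 3, 5, 6}
AG (EG (~grant | ready)): greatest fixpoint, start Z0 = {1, 3, 5, 6}, keep only states in Sat with every successor in Z. Z1 = {1, 5, 6}; Z2 = {1, 6}; Z3 = {1}; fixed.
Sat(AG (EG (~grant | ready))) = {1}
1 ∈ Sat(AG (EG (~grant | ready))) = {1}, so the formula holds at 1.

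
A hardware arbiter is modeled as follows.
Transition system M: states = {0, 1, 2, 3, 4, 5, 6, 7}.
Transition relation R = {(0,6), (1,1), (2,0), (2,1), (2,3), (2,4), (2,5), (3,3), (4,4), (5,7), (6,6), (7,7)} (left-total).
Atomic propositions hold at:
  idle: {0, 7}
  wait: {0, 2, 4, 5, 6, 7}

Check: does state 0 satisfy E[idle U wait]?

Yes

E[idle U wait]: least fixpoint, start Z0 = Sat(wait) = {0, 2, 4, 5, 6, 7}, add states in Sat(idle) with some successor in Z. Already a fixed point.
Sat(E[idle U wait]) = {0, 2, 4, 5, 6, 7}
0 ∈ Sat(E[idle U wait]) = {0, 2, 4, 5, 6, 7}, so the formula holds at 0.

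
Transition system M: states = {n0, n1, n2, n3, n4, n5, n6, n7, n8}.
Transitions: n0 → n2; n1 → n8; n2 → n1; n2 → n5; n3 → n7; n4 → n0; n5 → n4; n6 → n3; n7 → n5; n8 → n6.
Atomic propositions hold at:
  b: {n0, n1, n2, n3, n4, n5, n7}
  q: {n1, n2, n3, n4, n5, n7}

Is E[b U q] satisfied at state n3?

Yes

E[b U q]: least fixpoint, start Z0 = Sat(q) = {n1, n2, n3, n4, n5, n7}, add states in Sat(b) with some successor in Z. Z1 = {n0, n1, n2, n3, n4, n5, n7}; fixed.
Sat(E[b U q]) = {n0, n1, n2, n3, n4, n5, n7}
n3 ∈ Sat(E[b U q]) = {n0, n1, n2, n3, n4, n5, n7}, so the formula holds at n3.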